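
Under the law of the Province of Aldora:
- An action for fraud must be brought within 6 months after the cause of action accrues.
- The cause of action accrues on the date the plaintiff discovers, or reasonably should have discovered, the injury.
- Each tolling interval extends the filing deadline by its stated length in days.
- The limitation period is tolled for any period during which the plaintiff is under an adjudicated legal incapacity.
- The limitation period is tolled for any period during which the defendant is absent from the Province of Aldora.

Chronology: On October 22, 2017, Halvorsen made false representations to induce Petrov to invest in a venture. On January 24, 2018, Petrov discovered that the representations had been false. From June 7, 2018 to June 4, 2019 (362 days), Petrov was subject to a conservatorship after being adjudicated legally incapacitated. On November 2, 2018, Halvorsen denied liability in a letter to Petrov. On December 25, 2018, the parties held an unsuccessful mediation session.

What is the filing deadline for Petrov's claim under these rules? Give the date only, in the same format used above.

July 21, 2019

Accrual is tied to discovery, so the period began on January 24, 2018 rather than on October 22, 2017 when the act occurred.
Adding the 6 months base period to January 24, 2018 gives a deadline of July 24, 2018, before any tolling.
The period was tolled for 362 days by the plaintiff's legal incapacity (June 7, 2018 to June 4, 2019), pushing the deadline to July 21, 2019.
The other events in the timeline have no effect on the limitation period under the stated rules.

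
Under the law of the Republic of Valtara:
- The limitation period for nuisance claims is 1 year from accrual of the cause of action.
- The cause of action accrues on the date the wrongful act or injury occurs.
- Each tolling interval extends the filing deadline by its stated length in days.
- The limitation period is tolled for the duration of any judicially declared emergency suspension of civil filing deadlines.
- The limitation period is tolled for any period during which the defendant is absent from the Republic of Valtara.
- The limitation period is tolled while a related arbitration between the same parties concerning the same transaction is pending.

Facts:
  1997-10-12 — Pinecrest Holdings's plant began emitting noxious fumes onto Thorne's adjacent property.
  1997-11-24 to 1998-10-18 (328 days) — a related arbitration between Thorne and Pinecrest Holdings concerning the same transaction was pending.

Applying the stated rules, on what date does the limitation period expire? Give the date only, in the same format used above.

1999-09-05

The claim accrued on 1997-10-12, when the wrongful act occurred.
The untolled deadline — 1 year after 1997-10-12 — is 1998-10-12.
The period was tolled for 328 days by the pending related arbitration (1997-11-24 to 1998-10-18), pushing the deadline to 1999-09-05.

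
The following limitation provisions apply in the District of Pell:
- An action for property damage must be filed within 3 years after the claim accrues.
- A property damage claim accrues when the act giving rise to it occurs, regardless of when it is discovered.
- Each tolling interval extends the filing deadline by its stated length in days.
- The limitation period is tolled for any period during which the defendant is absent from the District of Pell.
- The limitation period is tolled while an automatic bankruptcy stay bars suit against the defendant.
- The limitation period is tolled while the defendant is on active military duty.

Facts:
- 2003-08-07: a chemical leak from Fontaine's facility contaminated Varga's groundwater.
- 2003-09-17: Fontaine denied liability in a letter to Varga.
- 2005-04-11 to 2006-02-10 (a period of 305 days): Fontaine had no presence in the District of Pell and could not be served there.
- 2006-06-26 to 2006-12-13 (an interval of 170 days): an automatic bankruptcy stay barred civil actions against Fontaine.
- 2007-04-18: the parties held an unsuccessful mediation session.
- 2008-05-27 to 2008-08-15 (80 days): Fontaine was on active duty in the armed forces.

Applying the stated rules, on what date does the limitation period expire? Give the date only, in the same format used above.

2007-11-25

The claim accrued on 2003-08-07, the date of the act.
The untolled deadline — 3 years after 2003-08-07 — is 2006-08-07.
The defendant's absence from the jurisdiction from 2005-04-11 to 2006-02-10 tolled the period for 305 days, extending the deadline to 2007-06-08.
The period was tolled for 170 days by the automatic bankruptcy stay (2006-06-26 to 2006-12-13), pushing the deadline to 2007-11-25.
The defendant's active military service from 2008-05-27 to 2008-08-15 began after the period had already run on 2007-11-25, so it has no tolling effect.
The other events in the timeline have no effect on the limitation period under the stated rules.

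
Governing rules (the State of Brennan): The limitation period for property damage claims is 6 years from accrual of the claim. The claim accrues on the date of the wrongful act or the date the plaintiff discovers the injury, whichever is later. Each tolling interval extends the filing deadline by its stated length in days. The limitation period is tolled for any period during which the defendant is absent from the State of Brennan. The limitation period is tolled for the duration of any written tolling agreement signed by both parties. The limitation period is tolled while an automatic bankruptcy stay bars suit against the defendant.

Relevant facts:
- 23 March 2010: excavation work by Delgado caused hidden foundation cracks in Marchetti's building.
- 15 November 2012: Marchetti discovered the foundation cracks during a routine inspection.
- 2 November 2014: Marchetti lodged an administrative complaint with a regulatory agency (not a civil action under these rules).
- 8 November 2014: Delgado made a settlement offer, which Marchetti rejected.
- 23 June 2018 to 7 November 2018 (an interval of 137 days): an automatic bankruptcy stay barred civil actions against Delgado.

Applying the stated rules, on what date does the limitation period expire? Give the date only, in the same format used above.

1 April 2019

The claim accrued on 15 November 2012 — the later of the 23 March 2010 act and the 15 November 2012 discovery.
Adding the 6 years base period to 15 November 2012 gives a deadline of 15 November 2018, before any tolling.
The automatic bankruptcy stay from 23 June 2018 to 7 November 2018 tolled the period for 137 days, extending the deadline to 1 April 2019.
Nothing else in the chronology tolls or restarts the period.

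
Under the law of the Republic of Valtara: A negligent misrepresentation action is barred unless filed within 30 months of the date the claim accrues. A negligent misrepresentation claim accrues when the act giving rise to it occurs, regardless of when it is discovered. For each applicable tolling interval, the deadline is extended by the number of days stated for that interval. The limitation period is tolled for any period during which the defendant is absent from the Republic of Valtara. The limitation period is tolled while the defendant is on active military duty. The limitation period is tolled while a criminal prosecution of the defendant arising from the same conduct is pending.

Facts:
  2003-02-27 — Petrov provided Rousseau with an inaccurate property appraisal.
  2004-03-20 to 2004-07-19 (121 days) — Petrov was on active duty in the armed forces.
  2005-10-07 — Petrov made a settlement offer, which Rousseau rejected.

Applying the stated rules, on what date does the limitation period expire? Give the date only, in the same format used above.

2005-12-26

The claim accrued on 2003-02-27, when the wrongful act occurred.
The untolled deadline — 30 months after 2003-02-27 — is 2005-08-27.
The period was tolled for 121 days by the defendant's active military service (2004-03-20 to 2004-07-19), pushing the deadline to 2005-12-26.
The other events in the timeline have no effect on the limitation period under the stated rules.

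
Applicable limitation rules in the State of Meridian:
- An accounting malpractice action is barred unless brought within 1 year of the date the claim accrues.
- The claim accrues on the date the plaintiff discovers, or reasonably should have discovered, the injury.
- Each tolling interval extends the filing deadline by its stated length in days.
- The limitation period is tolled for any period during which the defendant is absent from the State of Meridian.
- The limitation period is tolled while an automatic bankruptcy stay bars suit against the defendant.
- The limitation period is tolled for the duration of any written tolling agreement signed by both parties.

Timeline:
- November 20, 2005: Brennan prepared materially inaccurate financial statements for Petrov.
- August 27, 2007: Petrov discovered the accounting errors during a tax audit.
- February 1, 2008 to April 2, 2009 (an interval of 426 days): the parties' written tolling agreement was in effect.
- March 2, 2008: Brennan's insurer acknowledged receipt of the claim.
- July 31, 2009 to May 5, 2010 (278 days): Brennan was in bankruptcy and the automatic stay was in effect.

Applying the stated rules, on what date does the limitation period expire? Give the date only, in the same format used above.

August 1, 2010

Under the discovery rule, the claim accrued on August 27, 2007, when Petrov discovered the injury — not on the November 20, 2005 date of the underlying act.
Adding the 1 year base period to August 27, 2007 gives a deadline of August 27, 2008, before any tolling.
Because the written tolling agreement ran from February 1, 2008 to April 2, 2009, the deadline is extended by 426 days to October 27, 2009.
Because the automatic bankruptcy stay ran from July 31, 2009 to May 5, 2010, the deadline is extended by 278 days to August 1, 2010.
The other events in the timeline have no effect on the limitation period under the stated rules.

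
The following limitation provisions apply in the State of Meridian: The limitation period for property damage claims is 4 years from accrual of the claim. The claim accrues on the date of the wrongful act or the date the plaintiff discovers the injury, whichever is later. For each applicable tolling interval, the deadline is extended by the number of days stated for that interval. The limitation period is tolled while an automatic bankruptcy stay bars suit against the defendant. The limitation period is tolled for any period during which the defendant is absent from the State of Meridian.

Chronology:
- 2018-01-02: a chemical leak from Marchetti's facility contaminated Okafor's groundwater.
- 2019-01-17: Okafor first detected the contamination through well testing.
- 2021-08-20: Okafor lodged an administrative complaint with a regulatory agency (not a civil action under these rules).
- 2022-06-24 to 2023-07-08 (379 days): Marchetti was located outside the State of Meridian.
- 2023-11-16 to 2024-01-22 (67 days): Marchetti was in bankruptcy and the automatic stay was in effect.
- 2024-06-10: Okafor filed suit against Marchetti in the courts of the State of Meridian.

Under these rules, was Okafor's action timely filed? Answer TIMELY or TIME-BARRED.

TIME-BARRED

The claim accrued on 2019-01-17 — the later of the 2018-01-02 act and the 2019-01-17 discovery.
The untolled deadline — 4 years after 2019-01-17 — is 2023-01-17.
The defendant's absence from the jurisdiction from 2022-06-24 to 2023-07-08 tolled the period for 379 days, extending the deadline to 2024-01-31.
The automatic bankruptcy stay from 2023-11-16 to 2024-01-22 tolled the period for 67 days, extending the deadline to 2024-04-07.
Nothing else in the chronology tolls or restarts the period.
Okafor filed on 2024-06-10, after the 2024-04-07 deadline, so the action is time-barred.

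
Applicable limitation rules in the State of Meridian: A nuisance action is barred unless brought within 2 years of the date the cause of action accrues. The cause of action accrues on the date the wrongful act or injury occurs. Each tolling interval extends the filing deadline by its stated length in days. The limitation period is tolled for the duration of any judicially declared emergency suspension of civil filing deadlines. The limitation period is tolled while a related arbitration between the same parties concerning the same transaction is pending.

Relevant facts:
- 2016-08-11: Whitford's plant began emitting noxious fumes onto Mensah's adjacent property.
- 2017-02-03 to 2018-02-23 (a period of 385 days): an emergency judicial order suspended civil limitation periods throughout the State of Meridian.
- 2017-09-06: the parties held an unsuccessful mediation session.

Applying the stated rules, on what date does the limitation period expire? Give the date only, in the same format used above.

2019-08-31

The limitation period began to run on 2016-08-11.
The untolled deadline — 2 years after 2016-08-11 — is 2018-08-11.
Because the emergency suspension of filing deadlines ran from 2017-02-03 to 2018-02-23, the deadline is extended by 385 days to 2019-08-31.
Nothing else in the chronology tolls or restarts the period.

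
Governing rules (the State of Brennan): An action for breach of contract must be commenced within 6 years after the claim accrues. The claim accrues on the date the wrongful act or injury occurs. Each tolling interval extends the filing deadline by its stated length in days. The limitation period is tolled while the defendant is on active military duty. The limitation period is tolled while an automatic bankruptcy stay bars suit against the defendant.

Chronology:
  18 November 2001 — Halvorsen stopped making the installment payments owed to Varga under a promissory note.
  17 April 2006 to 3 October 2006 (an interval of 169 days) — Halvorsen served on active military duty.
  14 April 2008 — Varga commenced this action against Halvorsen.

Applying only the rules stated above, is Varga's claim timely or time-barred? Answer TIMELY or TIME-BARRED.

TIMELY

The claim accrued on 18 November 2001, the date of the act.
6 years from 18 November 2001 is 18 November 2007.
The period was tolled for 169 days by the defendant's active military service (17 April 2006 to 3 October 2006), pushing the deadline to 5 May 2008.
Varga filed on 14 April 2008, before the 5 May 2008 deadline, so the action is timely.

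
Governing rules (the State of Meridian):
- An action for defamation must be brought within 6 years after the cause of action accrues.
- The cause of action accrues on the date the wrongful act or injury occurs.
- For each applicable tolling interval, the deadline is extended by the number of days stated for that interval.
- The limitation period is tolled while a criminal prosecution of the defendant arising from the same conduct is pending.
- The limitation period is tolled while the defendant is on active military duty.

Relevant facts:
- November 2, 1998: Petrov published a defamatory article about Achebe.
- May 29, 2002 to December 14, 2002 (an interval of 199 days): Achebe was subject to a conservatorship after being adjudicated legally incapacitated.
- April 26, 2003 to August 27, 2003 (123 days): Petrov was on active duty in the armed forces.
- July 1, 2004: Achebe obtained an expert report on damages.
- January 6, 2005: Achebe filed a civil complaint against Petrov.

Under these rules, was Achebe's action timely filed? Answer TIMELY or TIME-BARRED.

TIMELY

The limitation period began to run on November 2, 1998.
The untolled deadline — 6 years after November 2, 1998 — is November 2, 2004.
Because the defendant's active military service ran from April 26, 2003 to August 27, 2003, the deadline is extended by 123 days to March 5, 2005.
Although the plaintiff's incapacity ran from May 29, 2002 to December 14, 2002, the stated rules do not make that a tolling event, so it is disregarded.
Nothing else in the chronology tolls or restarts the period.
Filing on January 6, 2005 beat the March 5, 2005 deadline — the action is timely.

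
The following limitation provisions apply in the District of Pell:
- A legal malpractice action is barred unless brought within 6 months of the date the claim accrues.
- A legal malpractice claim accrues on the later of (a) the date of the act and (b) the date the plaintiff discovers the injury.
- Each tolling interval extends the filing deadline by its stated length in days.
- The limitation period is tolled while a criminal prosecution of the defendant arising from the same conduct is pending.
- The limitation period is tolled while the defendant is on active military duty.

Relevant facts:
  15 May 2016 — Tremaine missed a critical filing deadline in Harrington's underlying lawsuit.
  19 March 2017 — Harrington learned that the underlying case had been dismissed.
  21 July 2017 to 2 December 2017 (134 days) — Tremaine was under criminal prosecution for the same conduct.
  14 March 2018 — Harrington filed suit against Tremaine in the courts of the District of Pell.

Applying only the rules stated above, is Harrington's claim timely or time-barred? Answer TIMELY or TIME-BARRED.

TIME-BARRED

Because discovery on 19 March 2017 post-dates the 15 May 2016 act, accrual under the later-of rule falls on 19 March 2017.
Adding the 6 months base period to 19 March 2017 gives a deadline of 19 September 2017, before any tolling.
Because the pending criminal prosecution ran from 21 July 2017 to 2 December 2017, the deadline is extended by 134 days to 31 January 2018.
Filing on 14 March 2018 missed the 31 January 2018 deadline — the action is time-barred.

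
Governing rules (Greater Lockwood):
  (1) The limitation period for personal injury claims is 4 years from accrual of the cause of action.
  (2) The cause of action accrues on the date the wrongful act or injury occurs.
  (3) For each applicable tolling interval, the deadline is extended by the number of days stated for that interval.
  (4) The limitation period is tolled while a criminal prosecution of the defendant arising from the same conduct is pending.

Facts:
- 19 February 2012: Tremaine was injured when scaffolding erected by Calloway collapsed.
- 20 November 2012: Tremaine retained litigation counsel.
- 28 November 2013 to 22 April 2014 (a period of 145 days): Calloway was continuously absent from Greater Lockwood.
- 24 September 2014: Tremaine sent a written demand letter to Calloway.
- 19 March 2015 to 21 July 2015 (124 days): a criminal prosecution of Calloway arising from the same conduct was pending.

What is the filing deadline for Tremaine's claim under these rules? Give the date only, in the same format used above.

The limitation period began to run on 19 February 2012.
Adding the 4 years base period to 19 February 2012 gives a deadline of 19 February 2016, before any tolling.
The period was tolled for 124 days by the pending criminal prosecution (19 March 2015 to 21 July 2015), pushing the deadline to 22 June 2016.
The defendant's absence from the jurisdiction from 28 November 2013 to 22 April 2014 does not toll the period, because no stated rule makes the defendant's absence a tolling event.
Nothing else in the chronology tolls or restarts the period.

22 June 2016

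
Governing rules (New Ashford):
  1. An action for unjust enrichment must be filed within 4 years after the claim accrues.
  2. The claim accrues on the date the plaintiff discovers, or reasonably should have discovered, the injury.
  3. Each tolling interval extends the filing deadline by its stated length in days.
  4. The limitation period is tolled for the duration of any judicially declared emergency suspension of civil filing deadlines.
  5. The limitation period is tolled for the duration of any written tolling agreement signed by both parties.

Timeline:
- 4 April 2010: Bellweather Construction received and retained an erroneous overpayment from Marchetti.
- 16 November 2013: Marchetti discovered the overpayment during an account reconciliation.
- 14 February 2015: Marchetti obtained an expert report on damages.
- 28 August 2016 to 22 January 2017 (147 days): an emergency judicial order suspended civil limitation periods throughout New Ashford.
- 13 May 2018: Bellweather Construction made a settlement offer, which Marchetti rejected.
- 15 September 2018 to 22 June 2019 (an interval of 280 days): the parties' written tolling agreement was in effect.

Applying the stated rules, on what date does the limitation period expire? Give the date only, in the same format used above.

12 April 2018

The claim did not accrue until Marchetti discovered the injury on 16 November 2013; the 4 April 2010 act date does not start the clock under the stated rule.
Adding the 4 years base period to 16 November 2013 gives a deadline of 16 November 2017, before any tolling.
The period was tolled for 147 days by the emergency suspension of filing deadlines (28 August 2016 to 22 January 2017), pushing the deadline to 12 April 2018.
The written tolling agreement from 15 September 2018 to 22 June 2019 began after the period had already run on 12 April 2018, so it has no tolling effect.
Nothing else in the chronology tolls or restarts the period.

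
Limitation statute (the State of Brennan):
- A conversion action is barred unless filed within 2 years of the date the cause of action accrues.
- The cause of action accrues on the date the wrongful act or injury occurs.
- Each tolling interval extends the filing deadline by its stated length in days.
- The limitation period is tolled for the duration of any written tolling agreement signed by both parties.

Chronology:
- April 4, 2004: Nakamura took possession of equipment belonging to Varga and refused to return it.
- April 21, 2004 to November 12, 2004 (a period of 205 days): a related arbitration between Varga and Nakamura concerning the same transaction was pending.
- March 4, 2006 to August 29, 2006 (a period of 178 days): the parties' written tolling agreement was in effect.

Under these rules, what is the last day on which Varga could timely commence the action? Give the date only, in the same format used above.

The claim accrued on April 4, 2004, when the wrongful act occurred.
2 years from April 4, 2004 is April 4, 2006.
The period was tolled for 178 days by the written tolling agreement (March 4, 2006 to August 29, 2006), pushing the deadline to September 29, 2006.
No stated provision tolls the period for a pending arbitration, so the interval from April 21, 2004 to November 12, 2004 has no effect on the deadline.

September 29, 2006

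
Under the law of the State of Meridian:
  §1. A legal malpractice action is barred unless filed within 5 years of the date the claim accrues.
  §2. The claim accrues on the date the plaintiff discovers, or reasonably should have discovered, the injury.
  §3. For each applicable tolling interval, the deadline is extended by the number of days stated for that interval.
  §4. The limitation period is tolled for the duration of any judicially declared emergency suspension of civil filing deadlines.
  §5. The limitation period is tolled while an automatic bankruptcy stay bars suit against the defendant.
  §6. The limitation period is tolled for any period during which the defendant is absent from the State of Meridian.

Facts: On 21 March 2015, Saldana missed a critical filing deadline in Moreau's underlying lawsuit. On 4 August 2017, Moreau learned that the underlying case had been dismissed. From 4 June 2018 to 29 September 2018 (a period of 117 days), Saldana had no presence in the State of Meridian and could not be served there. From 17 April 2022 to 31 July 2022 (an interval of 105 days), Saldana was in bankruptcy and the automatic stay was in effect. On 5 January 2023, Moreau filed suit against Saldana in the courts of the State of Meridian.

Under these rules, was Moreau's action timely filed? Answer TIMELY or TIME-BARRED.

TIMELY

Accrual is tied to discovery, so the period began on 4 August 2017 rather than on 21 March 2015 when the act occurred.
5 years from 4 August 2017 is 4 August 2022.
The defendant's absence from the jurisdiction from 4 June 2018 to 29 September 2018 tolled the period for 117 days, extending the deadline to 29 November 2022.
The period was tolled for 105 days by the automatic bankruptcy stay (17 April 2022 to 31 July 2022), pushing the deadline to 14 March 2023.
Filing on 5 January 2023 beat the 14 March 2023 deadline — the action is timely.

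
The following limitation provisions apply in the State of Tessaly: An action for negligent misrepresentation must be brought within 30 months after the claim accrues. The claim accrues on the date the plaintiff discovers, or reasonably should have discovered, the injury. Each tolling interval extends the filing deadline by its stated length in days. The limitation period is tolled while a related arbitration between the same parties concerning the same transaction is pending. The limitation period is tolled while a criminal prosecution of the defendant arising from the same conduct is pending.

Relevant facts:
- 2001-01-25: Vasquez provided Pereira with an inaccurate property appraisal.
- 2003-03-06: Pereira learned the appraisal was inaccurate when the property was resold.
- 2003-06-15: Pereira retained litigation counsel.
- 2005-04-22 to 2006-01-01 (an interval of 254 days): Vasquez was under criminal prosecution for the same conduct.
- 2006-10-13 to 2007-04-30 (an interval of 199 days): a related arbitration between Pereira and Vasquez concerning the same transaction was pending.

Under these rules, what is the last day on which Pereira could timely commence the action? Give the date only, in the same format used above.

The claim did not accrue until Pereira discovered the injury on 2003-03-06; the 2001-01-25 act date does not start the clock under the stated rule.
Adding the 30 months base period to 2003-03-06 gives a deadline of 2005-09-06, before any tolling.
The pending criminal prosecution from 2005-04-22 to 2006-01-01 tolled the period for 254 days, extending the deadline to 2006-05-18.
The pending related arbitration starting 2006-10-13 came too late — the period had run on 2006-05-18 — and so does not extend the deadline.
Nothing else in the chronology tolls or restarts the period.

2006-05-18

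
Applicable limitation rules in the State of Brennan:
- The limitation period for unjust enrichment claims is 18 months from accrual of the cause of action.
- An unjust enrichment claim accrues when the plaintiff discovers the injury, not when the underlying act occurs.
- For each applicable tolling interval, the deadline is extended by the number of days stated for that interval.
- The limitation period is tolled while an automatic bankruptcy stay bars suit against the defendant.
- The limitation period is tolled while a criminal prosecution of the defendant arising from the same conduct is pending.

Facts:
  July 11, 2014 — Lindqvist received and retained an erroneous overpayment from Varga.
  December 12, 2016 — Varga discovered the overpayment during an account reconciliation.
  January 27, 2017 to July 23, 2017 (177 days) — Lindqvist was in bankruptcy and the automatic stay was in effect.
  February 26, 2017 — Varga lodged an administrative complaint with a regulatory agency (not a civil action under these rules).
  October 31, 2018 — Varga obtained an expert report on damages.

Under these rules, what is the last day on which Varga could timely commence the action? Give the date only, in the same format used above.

Under the discovery rule, the claim accrued on December 12, 2016, when Varga discovered the injury — not on the July 11, 2014 date of the underlying act.
Adding the 18 months base period to December 12, 2016 gives a deadline of June 12, 2018, before any tolling.
The automatic bankruptcy stay from January 27, 2017 to July 23, 2017 tolled the period for 177 days, extending the deadline to December 6, 2018.
The other events in the timeline have no effect on the limitation period under the stated rules.

December 6, 2018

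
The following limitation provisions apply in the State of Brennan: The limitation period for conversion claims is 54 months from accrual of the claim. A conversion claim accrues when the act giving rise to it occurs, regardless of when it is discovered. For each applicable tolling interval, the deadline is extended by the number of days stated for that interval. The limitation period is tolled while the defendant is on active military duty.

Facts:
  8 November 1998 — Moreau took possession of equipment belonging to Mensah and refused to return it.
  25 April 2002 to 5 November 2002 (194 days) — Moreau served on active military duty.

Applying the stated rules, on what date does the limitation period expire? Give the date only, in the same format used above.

18 November 2003

The limitation period began to run on 8 November 1998.
Adding the 54 months base period to 8 November 1998 gives a deadline of 8 May 2003, before any tolling.
The defendant's active military service from 25 April 2002 to 5 November 2002 tolled the period for 194 days, extending the deadline to 18 November 2003.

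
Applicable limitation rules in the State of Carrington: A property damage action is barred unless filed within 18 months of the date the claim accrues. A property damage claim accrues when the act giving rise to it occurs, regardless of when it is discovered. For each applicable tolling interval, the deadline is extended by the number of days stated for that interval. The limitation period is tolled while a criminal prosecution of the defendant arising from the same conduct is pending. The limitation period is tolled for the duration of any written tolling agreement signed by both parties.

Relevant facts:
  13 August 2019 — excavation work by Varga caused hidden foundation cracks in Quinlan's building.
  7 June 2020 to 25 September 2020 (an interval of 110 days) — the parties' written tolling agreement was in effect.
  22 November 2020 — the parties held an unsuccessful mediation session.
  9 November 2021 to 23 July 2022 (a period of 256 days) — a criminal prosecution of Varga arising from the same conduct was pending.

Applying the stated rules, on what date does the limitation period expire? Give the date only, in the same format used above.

3 June 2021

The claim accrued on 13 August 2019, when the wrongful act occurred.
The untolled deadline — 18 months after 13 August 2019 — is 13 February 2021.
Because the written tolling agreement ran from 7 June 2020 to 25 September 2020, the deadline is extended by 110 days to 3 June 2021.
The pending criminal prosecution from 9 November 2021 to 23 July 2022 began after the period had already run on 3 June 2021, so it has no tolling effect.
The other events in the timeline have no effect on the limitation period under the stated rules.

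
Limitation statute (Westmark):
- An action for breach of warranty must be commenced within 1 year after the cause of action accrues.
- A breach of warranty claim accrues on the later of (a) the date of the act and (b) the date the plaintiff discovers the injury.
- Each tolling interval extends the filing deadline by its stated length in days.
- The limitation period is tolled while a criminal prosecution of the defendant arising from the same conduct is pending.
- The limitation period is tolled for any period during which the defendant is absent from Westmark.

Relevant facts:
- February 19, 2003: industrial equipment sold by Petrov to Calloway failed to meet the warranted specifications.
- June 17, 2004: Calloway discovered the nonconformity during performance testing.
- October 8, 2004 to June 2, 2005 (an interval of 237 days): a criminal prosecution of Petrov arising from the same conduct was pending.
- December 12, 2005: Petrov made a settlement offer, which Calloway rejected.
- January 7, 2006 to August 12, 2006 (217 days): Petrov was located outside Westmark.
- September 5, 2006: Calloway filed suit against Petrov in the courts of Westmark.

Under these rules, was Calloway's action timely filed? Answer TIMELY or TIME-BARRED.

The claim accrued on June 17, 2004 — the later of the February 19, 2003 act and the June 17, 2004 discovery.
1 year from June 17, 2004 is June 17, 2005.
Because the pending criminal prosecution ran from October 8, 2004 to June 2, 2005, the deadline is extended by 237 days to February 9, 2006.
The period was tolled for 217 days by the defendant's absence from the jurisdiction (January 7, 2006 to August 12, 2006), pushing the deadline to September 14, 2006.
Nothing else in the chronology tolls or restarts the period.
The September 5, 2006 filing precedes the September 14, 2006 deadline; the claim is timely.

TIMELY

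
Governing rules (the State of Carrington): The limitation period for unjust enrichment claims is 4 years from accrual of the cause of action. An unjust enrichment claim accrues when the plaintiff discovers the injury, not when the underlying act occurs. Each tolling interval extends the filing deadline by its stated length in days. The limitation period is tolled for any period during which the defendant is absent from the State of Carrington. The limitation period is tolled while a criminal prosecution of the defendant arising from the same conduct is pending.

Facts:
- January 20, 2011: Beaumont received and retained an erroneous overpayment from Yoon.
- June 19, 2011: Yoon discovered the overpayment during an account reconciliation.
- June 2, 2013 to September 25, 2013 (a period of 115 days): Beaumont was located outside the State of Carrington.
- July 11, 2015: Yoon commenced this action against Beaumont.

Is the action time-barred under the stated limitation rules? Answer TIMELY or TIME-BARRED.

Under the discovery rule, the claim accrued on June 19, 2011, when Yoon discovered the injury — not on the January 20, 2011 date of the underlying act.
The untolled deadline — 4 years after June 19, 2011 — is June 19, 2015.
Because the defendant's absence from the jurisdiction ran from June 2, 2013 to September 25, 2013, the deadline is extended by 115 days to October 12, 2015.
Yoon filed on July 11, 2015, before the October 12, 2015 deadline, so the action is timely.

TIMELY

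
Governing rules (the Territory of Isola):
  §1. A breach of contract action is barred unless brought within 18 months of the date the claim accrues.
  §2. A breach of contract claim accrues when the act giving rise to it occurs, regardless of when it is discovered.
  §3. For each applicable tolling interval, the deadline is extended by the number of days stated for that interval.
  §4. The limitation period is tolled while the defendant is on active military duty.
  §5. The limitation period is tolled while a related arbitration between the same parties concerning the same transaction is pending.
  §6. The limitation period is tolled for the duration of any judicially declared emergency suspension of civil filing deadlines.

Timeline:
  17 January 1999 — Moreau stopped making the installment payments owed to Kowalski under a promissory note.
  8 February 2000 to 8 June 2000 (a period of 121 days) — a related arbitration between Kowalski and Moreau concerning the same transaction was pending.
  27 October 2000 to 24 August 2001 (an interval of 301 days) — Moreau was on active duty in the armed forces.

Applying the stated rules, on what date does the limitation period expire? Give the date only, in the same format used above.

The claim accrued on 17 January 1999, when the wrongful act occurred.
The untolled deadline — 18 months after 17 January 1999 — is 17 July 2000.
The pending related arbitration from 8 February 2000 to 8 June 2000 tolled the period for 121 days, extending the deadline to 15 November 2000.
The defendant's active military service from 27 October 2000 to 24 August 2001 tolled the period for 301 days, extending the deadline to 12 September 2001.

12 September 2001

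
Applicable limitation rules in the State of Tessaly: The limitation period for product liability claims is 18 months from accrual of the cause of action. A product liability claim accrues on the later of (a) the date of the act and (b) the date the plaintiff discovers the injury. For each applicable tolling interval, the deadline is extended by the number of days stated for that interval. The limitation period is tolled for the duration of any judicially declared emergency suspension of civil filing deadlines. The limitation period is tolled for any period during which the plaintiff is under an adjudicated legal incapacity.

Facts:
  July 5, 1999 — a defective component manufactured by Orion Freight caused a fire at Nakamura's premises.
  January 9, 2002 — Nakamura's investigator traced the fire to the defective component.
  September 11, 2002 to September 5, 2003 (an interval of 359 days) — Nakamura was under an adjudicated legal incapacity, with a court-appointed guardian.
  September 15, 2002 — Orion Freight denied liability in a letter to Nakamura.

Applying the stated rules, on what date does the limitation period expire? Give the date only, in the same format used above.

July 2, 2004

Because discovery on January 9, 2002 post-dates the July 5, 1999 act, accrual under the later-of rule falls on January 9, 2002.
18 months from January 9, 2002 is July 9, 2003.
The period was tolled for 359 days by the plaintiff's legal incapacity (September 11, 2002 to September 5, 2003), pushing the deadline to July 2, 2004.
None of the other events listed affects the running of the period under the stated rules.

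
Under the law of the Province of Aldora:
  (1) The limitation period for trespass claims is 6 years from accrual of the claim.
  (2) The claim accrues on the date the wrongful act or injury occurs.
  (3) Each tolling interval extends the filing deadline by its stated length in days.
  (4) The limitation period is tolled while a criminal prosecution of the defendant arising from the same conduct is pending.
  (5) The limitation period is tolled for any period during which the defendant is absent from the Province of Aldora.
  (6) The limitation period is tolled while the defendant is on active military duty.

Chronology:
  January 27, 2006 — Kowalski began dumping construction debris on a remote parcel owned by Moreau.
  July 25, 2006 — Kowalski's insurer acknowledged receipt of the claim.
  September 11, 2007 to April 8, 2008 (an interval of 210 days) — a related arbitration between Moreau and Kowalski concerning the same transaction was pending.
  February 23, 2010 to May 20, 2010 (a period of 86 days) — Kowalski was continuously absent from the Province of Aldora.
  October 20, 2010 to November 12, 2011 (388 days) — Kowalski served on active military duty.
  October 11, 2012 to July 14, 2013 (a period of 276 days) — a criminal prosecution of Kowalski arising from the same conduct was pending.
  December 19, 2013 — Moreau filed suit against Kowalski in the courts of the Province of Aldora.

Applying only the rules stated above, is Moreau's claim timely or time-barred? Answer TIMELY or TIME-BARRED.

TIMELY

The claim accrued on January 27, 2006, when the wrongful act occurred.
Adding the 6 years base period to January 27, 2006 gives a deadline of January 27, 2012, before any tolling.
The period was tolled for 86 days by the defendant's absence from the jurisdiction (February 23, 2010 to May 20, 2010), pushing the deadline to April 22, 2012.
Because the defendant's active military service ran from October 20, 2010 to November 12, 2011, the deadline is extended by 388 days to May 15, 2013.
The period was tolled for 276 days by the pending criminal prosecution (October 11, 2012 to July 14, 2013), pushing the deadline to February 15, 2014.
No stated provision tolls the period for a pending arbitration, so the interval from September 11, 2007 to April 8, 2008 has no effect on the deadline.
None of the other events listed affects the running of the period under the stated rules.
Moreau filed on December 19, 2013, before the February 15, 2014 deadline, so the action is timely.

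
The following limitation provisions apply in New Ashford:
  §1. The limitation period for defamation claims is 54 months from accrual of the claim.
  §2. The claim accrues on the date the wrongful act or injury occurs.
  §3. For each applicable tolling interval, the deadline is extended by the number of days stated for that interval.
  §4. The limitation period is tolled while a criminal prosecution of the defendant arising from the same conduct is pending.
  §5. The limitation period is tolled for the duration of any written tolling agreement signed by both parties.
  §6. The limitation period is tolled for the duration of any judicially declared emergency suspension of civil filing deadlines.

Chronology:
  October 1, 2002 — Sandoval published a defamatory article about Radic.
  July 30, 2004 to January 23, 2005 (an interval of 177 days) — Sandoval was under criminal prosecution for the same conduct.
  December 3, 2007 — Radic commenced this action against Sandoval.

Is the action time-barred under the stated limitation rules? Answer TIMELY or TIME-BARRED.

TIME-BARRED

The claim accrued on October 1, 2002, when the wrongful act occurred.
The untolled deadline — 54 months after October 1, 2002 — is April 1, 2007.
The period was tolled for 177 days by the pending criminal prosecution (July 30, 2004 to January 23, 2005), pushing the deadline to September 25, 2007.
Radic filed on December 3, 2007, after the September 25, 2007 deadline, so the action is time-barred.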